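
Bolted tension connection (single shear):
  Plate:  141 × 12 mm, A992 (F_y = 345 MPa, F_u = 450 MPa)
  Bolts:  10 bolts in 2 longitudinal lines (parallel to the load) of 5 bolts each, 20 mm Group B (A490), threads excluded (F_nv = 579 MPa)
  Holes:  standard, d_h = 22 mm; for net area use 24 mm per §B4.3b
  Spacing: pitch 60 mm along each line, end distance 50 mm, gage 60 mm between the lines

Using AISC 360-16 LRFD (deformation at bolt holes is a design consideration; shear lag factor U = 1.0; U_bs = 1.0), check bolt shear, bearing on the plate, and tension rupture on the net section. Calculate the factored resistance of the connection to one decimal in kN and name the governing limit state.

376.7 kN (net-section rupture governs)

Bolt shear: A_b = π(20)²/4 = 314.16 mm². φR_n = 0.75 × 579 × 314.16 × 10 × 1 = 1364.2 kN.
Bearing (12 mm plate, F_u = 450 MPa): end bolts L_c = 50 − 22/2 = 39, R_n = min(1.2×39×12×450, 2.4×20×12×450) = 252.72 kN/bolt; interior L_c = 60 − 22 = 38, R_n = 246.24 kN/bolt. φR_n = 0.75 × (2×252.72 + 8×246.24) = 1856.5 kN.
Tension rupture (net): A_n = (141 − 2×24)×12 = 1116 mm² (U = 1.0, A_e = A_n). φR_n = 0.75 × 450 × 1116 = 376.7 kN.
Governing: min(1364.2, 1856.5, 376.7) = 376.7 kN → net-section rupture.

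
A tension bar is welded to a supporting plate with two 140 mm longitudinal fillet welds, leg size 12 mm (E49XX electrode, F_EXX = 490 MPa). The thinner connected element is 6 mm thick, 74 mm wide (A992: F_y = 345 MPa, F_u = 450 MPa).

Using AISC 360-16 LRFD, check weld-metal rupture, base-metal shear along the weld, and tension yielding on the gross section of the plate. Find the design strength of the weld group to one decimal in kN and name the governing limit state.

137.9 kN (gross-section yield governs)

Weld metal: throat = 0.707×12 = 8.484 mm, L = 2×140 = 280 mm. φR_n = 0.75 × 0.6 × 490 × 8.484 × 280 = 523.8 kN.
Base metal shear (6 mm plate): yield φR_n = 1.0×0.6×345×6×280 = 347.8 kN; rupture φR_n = 0.75×0.6×450×6×280 = 340.2 kN; take 340.2 kN (rupture).
Tension yield (gross): A_g = 74×6 = 444 mm². φR_n = 0.90 × 345 × 444 = 137.9 kN.
Governing: min(523.8, 340.2, 137.9) = 137.9 kN → gross-section yield.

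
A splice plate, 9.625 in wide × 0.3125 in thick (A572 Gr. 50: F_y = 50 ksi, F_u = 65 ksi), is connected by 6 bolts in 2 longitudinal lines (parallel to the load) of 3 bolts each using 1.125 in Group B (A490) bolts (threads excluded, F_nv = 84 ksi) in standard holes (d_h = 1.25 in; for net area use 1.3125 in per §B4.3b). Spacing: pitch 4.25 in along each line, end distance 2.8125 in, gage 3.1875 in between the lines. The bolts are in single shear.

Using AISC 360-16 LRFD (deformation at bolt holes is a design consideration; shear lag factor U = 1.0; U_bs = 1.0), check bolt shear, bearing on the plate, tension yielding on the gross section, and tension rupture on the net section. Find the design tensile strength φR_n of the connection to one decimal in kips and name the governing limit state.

106.6 kips (net-section rupture governs)

Bolt shear: A_b = π(1.125)²/4 = 0.99402 in². φR_n = 0.75 × 84 × 0.99402 × 6 × 1 = 375.7 kips.
Bearing (0.3125 in plate, F_u = 65 ksi): end bolts L_c = 2.8125 − 1.25/2 = 2.1875, R_n = min(1.2×2.1875×0.3125×65, 2.4×1.125×0.3125×65) = 53.32 kips/bolt; interior L_c = 4.25 − 1.25 = 3, R_n = 54.844 kips/bolt. φR_n = 0.75 × (2×53.32 + 4×54.844) = 244.5 kips.
Tension yield (gross): A_g = 9.625×0.3125 = 3.0078 in². φR_n = 0.90 × 50 × 3.0078 = 135.4 kips.
Tension rupture (net): A_n = (9.625 − 2×1.3125)×0.3125 = 2.1875 in² (U = 1.0, A_e = A_n). φR_n = 0.75 × 65 × 2.1875 = 106.6 kips.
Governing: min(375.7, 244.5, 135.4, 106.6) = 106.6 kips → net-section rupture.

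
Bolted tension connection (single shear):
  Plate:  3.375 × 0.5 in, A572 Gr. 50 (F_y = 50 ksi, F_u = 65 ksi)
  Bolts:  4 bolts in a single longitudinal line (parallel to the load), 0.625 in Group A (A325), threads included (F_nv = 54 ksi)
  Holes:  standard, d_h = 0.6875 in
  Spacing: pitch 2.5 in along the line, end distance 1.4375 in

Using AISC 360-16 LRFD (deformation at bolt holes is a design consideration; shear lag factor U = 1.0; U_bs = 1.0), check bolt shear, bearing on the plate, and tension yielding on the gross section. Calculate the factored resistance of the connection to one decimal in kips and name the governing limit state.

49.7 kips (bolt shear governs)

Bolt shear: A_b = π(0.625)²/4 = 0.3068 in². φR_n = 0.75 × 54 × 0.3068 × 4 × 1 = 49.7 kips.
Bearing (0.5 in plate, F_u = 65 ksi): end bolts L_c = 1.4375 − 0.6875/2 = 1.09375, R_n = min(1.2×1.09375×0.5×65, 2.4×0.625×0.5×65) = 42.656 kips/bolt; interior L_c = 2.5 − 0.6875 = 1.8125, R_n = 48.75 kips/bolt. φR_n = 0.75 × (1×42.656 + 3×48.75) = 141.7 kips.
Tension yield (gross): A_g = 3.375×0.5 = 1.6875 in². φR_n = 0.90 × 50 × 1.6875 = 75.9 kips.
Governing: min(49.7, 141.7, 75.9) = 49.7 kips → bolt shear.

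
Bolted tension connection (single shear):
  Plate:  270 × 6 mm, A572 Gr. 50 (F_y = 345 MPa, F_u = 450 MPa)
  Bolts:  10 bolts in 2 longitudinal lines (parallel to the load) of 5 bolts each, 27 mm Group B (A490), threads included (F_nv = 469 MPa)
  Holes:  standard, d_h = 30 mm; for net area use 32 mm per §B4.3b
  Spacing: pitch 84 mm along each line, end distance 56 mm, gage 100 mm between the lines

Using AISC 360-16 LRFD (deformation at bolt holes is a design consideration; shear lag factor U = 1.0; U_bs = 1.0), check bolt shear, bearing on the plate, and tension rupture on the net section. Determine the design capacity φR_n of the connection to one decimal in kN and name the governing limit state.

Bolt shear: A_b = π(27)²/4 = 572.56 mm². φR_n = 0.75 × 469 × 572.56 × 10 × 1 = 2014.0 kN.
Bearing (6 mm plate, F_u = 450 MPa): end bolts L_c = 56 − 30/2 = 41, R_n = min(1.2×41×6×450, 2.4×27×6×450) = 132.84 kN/bolt; interior L_c = 84 − 30 = 54, R_n = 174.96 kN/bolt. φR_n = 0.75 × (2×132.84 + 8×174.96) = 1249.0 kN.
Tension rupture (net): A_n = (270 − 2×32)×6 = 1236 mm² (U = 1.0, A_e = A_n). φR_n = 0.75 × 450 × 1236 = 417.2 kN.
Governing: min(2014.0, 1249.0, 417.2) = 417.2 kN → net-section rupture.

417.2 kN (net-section rupture governs)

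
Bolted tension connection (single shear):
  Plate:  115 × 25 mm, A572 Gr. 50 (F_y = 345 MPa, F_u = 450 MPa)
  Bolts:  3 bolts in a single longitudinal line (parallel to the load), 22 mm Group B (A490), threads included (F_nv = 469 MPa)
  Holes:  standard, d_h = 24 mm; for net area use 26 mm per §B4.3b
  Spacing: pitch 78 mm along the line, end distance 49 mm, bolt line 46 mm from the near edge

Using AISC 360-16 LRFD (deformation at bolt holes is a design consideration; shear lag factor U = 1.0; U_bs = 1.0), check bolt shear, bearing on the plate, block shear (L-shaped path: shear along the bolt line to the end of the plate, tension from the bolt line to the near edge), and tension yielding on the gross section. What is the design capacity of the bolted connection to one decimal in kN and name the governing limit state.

401.1 kN (bolt shear governs)

Bolt shear: A_b = π(22)²/4 = 380.13 mm². φR_n = 0.75 × 469 × 380.13 × 3 × 1 = 401.1 kN.
Bearing (25 mm plate, F_u = 450 MPa): end bolts L_c = 49 − 24/2 = 37, R_n = min(1.2×37×25×450, 2.4×22×25×450) = 499.5 kN/bolt; interior L_c = 78 − 24 = 54, R_n = 594 kN/bolt. φR_n = 0.75 × (1×499.5 + 2×594) = 1265.6 kN.
Block shear: shear path 1×[49+2×78] = 1×205 mm, A_gv = 5125, A_nv = 1×(205 − 2.5×26)×25 = 3500 mm²; tension to near edge: (46 − 0.5×26)×25 = 825 mm². R_n = min(0.6×450×3500, 0.6×345×5125) + 1.0×450×825 = min(945, 1060.9) + 371.25 = 1316.3 kN. φR_n = 0.75 × 1316.3 = 987.2 kN.
Tension yield (gross): A_g = 115×25 = 2875 mm². φR_n = 0.90 × 345 × 2875 = 892.7 kN.
Governing: min(401.1, 1265.6, 987.2, 892.7) = 401.1 kN → bolt shear.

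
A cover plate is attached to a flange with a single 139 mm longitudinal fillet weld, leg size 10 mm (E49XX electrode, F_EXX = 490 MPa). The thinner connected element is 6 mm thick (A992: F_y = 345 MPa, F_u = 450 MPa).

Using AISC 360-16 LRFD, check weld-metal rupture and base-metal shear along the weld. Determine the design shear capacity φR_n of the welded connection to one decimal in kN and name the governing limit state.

Weld metal: throat = 0.707×10 = 7.07 mm, L = 139 mm. φR_n = 0.75 × 0.6 × 490 × 7.07 × 139 = 216.7 kN.
Base metal shear (6 mm plate): yield φR_n = 1.0×0.6×345×6×139 = 172.6 kN; rupture φR_n = 0.75×0.6×450×6×139 = 168.9 kN; take 168.9 kN (rupture).
Governing: min(216.7, 168.9) = 168.9 kN → base-metal shear.

168.9 kN (base-metal shear governs)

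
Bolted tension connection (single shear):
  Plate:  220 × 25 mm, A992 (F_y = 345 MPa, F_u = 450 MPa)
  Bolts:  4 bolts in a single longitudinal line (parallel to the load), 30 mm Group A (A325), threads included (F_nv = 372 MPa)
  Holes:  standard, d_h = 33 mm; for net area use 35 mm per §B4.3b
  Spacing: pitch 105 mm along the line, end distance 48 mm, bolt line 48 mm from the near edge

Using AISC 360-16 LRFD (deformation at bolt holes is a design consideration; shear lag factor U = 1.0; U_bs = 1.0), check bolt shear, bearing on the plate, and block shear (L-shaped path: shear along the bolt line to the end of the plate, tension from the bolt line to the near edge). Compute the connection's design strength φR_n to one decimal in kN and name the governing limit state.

788.9 kN (bolt shear governs)

Bolt shear: A_b = π(30)²/4 = 706.86 mm². φR_n = 0.75 × 372 × 706.86 × 4 × 1 = 788.9 kN.
Bearing (25 mm plate, F_u = 450 MPa): end bolts L_c = 48 − 33/2 = 31.5, R_n = min(1.2×31.5×25×450, 2.4×30×25×450) = 425.25 kN/bolt; interior L_c = 105 − 33 = 72, R_n = 810 kN/bolt. φR_n = 0.75 × (1×425.25 + 3×810) = 2141.4 kN.
Block shear: shear path 1×[48+3×105] = 1×363 mm, A_gv = 9075, A_nv = 1×(363 − 3.5×35)×25 = 6012.5 mm²; tension to near edge: (48 − 0.5×35)×25 = 762.5 mm². R_n = min(0.6×450×6012.5, 0.6×345×9075) + 1.0×450×762.5 = min(1623.4, 1878.5) + 343.13 = 1966.5 kN. φR_n = 0.75 × 1966.5 = 1474.9 kN.
Governing: min(788.9, 2141.4, 1474.9) = 788.9 kN → bolt shear.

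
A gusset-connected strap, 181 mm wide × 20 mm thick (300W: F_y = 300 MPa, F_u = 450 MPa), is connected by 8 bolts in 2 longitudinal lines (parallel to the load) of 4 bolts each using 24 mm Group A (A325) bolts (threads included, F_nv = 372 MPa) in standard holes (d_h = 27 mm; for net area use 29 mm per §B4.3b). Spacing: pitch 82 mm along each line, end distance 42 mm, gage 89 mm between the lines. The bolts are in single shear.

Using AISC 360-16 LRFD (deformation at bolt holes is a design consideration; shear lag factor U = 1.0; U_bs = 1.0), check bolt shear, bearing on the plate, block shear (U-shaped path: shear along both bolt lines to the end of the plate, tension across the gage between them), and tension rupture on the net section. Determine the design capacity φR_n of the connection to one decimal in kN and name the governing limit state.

830.3 kN (net-section rupture governs)

Bolt shear: A_b = π(24)²/4 = 452.39 mm². φR_n = 0.75 × 372 × 452.39 × 8 × 1 = 1009.7 kN.
Bearing (20 mm plate, F_u = 450 MPa): end bolts L_c = 42 − 27/2 = 28.5, R_n = min(1.2×28.5×20×450, 2.4×24×20×450) = 307.8 kN/bolt; interior L_c = 82 − 27 = 55, R_n = 518.4 kN/bolt. φR_n = 0.75 × (2×307.8 + 6×518.4) = 2794.5 kN.
Block shear: shear path 2×[42+3×82] = 2×288 mm, A_gv = 11520, A_nv = 2×(288 − 3.5×29)×20 = 7460 mm²; tension across gage: (89 − 1×29)×20 = 1200 mm². R_n = min(0.6×450×7460, 0.6×300×11520) + 1.0×450×1200 = min(2014.2, 2073.6) + 540 = 2554.2 kN. φR_n = 0.75 × 2554.2 = 1915.7 kN.
Tension rupture (net): A_n = (181 − 2×29)×20 = 2460 mm² (U = 1.0, A_e = A_n). φR_n = 0.75 × 450 × 2460 = 830.3 kN.
Governing: min(1009.7, 2794.5, 1915.7, 830.3) = 830.3 kN → net-section rupture.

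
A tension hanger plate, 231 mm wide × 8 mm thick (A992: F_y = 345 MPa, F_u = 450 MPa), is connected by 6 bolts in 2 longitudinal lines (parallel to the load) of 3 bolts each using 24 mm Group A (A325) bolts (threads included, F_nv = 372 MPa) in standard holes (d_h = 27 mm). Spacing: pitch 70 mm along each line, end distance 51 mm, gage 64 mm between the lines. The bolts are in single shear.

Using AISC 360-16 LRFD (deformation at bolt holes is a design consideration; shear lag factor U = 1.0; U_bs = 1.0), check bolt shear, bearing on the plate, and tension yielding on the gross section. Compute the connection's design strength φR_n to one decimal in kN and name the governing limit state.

Bolt shear: A_b = π(24)²/4 = 452.39 mm². φR_n = 0.75 × 372 × 452.39 × 6 × 1 = 757.3 kN.
Bearing (8 mm plate, F_u = 450 MPa): end bolts L_c = 51 − 27/2 = 37.5, R_n = min(1.2×37.5×8×450, 2.4×24×8×450) = 162 kN/bolt; interior L_c = 70 − 27 = 43, R_n = 185.76 kN/bolt. φR_n = 0.75 × (2×162 + 4×185.76) = 800.3 kN.
Tension yield (gross): A_g = 231×8 = 1848 mm². φR_n = 0.90 × 345 × 1848 = 573.8 kN.
Governing: min(757.3, 800.3, 573.8) = 573.8 kN → gross-section yield.

573.8 kN (gross-section yield governs)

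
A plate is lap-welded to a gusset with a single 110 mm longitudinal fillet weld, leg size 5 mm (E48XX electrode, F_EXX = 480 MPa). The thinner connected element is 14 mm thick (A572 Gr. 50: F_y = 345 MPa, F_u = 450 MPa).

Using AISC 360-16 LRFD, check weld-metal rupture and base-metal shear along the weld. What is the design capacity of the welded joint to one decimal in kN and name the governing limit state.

Weld metal: throat = 0.707×5 = 3.535 mm, L = 110 mm. φR_n = 0.75 × 0.6 × 480 × 3.535 × 110 = 84.0 kN.
Base metal shear (14 mm plate): yield φR_n = 1.0×0.6×345×14×110 = 318.8 kN; rupture φR_n = 0.75×0.6×450×14×110 = 311.9 kN; take 311.9 kN (rupture).
Governing: min(84.0, 311.9) = 84.0 kN → weld metal.

84.0 kN (weld metal governs)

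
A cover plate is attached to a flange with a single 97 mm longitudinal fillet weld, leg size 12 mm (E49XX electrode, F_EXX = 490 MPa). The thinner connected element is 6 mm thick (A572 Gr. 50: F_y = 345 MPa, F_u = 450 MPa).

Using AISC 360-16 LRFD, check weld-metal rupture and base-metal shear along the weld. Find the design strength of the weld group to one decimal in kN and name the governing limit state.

117.9 kN (base-metal shear governs)

Weld metal: throat = 0.707×12 = 8.484 mm, L = 97 mm. φR_n = 0.75 × 0.6 × 490 × 8.484 × 97 = 181.5 kN.
Base metal shear (6 mm plate): yield φR_n = 1.0×0.6×345×6×97 = 120.5 kN; rupture φR_n = 0.75×0.6×450×6×97 = 117.9 kN; take 117.9 kN (rupture).
Governing: min(181.5, 117.9) = 117.9 kN → base-metal shear.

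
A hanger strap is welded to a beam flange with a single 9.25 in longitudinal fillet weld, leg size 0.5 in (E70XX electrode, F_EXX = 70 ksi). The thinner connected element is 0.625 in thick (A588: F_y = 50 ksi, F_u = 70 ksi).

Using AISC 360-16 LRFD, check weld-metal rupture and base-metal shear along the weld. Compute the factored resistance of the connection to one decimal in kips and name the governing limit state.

103.0 kips (weld metal governs)

Weld metal: throat = 0.707×0.5 = 0.3535 in, L = 9.25 in. φR_n = 0.75 × 0.6 × 70 × 0.3535 × 9.25 = 103.0 kips.
Base metal shear (0.625 in plate): yield φR_n = 1.0×0.6×50×0.625×9.25 = 173.4 kips; rupture φR_n = 0.75×0.6×70×0.625×9.25 = 182.1 kips; take 173.4 kips (yield).
Governing: min(103.0, 173.4) = 103.0 kips → weld metal.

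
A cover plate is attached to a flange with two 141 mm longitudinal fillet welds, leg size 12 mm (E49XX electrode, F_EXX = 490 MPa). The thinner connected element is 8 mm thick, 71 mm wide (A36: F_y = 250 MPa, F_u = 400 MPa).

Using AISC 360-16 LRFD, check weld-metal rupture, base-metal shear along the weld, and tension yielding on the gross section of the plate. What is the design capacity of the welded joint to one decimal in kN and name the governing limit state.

Weld metal: throat = 0.707×12 = 8.484 mm, L = 2×141 = 282 mm. φR_n = 0.75 × 0.6 × 490 × 8.484 × 282 = 527.5 kN.
Base metal shear (8 mm plate): yield φR_n = 1.0×0.6×250×8×282 = 338.4 kN; rupture φR_n = 0.75×0.6×400×8×282 = 406.1 kN; take 338.4 kN (yield).
Tension yield (gross): A_g = 71×8 = 568 mm². φR_n = 0.90 × 250 × 568 = 127.8 kN.
Governing: min(527.5, 338.4, 127.8) = 127.8 kN → gross-section yield.

127.8 kN (gross-section yield governs)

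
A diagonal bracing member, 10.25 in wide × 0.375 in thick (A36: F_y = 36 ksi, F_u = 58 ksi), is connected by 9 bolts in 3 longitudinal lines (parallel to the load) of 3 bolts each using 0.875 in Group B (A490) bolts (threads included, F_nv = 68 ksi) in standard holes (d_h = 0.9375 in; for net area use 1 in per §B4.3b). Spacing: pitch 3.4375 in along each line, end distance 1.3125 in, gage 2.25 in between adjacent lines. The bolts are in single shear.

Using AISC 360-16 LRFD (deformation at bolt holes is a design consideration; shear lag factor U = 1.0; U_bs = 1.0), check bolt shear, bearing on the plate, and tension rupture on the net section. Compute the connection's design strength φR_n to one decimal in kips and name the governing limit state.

Bolt shear: A_b = π(0.875)²/4 = 0.60132 in². φR_n = 0.75 × 68 × 0.60132 × 9 × 1 = 276.0 kips.
Bearing (0.375 in plate, F_u = 58 ksi): end bolts L_c = 1.3125 − 0.9375/2 = 0.84375, R_n = min(1.2×0.84375×0.375×58, 2.4×0.875×0.375×58) = 22.022 kips/bolt; interior L_c = 3.4375 − 0.9375 = 2.5, R_n = 45.675 kips/bolt. φR_n = 0.75 × (3×22.022 + 6×45.675) = 255.1 kips.
Tension rupture (net): A_n = (10.25 − 3×1)×0.375 = 2.7188 in² (U = 1.0, A_e = A_n). φR_n = 0.75 × 58 × 2.7188 = 118.3 kips.
Governing: min(276.0, 255.1, 118.3) = 118.3 kips → net-section rupture.

118.3 kips (net-section rupture governs)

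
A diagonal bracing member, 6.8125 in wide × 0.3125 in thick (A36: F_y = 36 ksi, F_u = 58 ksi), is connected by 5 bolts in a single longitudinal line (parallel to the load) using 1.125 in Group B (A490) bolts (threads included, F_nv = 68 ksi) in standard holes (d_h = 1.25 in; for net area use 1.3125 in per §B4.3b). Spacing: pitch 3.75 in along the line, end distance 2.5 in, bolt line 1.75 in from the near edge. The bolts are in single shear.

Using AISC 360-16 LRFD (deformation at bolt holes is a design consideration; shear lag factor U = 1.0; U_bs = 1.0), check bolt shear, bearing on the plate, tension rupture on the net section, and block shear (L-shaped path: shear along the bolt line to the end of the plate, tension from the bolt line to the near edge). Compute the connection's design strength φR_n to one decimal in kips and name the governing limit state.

74.8 kips (net-section rupture governs)

Bolt shear: A_b = π(1.125)²/4 = 0.99402 in². φR_n = 0.75 × 68 × 0.99402 × 5 × 1 = 253.5 kips.
Bearing (0.3125 in plate, F_u = 58 ksi): end bolts L_c = 2.5 − 1.25/2 = 1.875, R_n = min(1.2×1.875×0.3125×58, 2.4×1.125×0.3125×58) = 40.781 kips/bolt; interior L_c = 3.75 − 1.25 = 2.5, R_n = 48.938 kips/bolt. φR_n = 0.75 × (1×40.781 + 4×48.938) = 177.4 kips.
Tension rupture (net): A_n = (6.8125 − 1×1.3125)×0.3125 = 1.7188 in² (U = 1.0, A_e = A_n). φR_n = 0.75 × 58 × 1.7188 = 74.8 kips.
Block shear: shear path 1×[2.5+4×3.75] = 1×17.5 in, A_gv = 5.4688, A_nv = 1×(17.5 − 4.5×1.3125)×0.3125 = 3.623 in²; tension to near edge: (1.75 − 0.5×1.3125)×0.3125 = 0.3418 in². R_n = min(0.6×58×3.623, 0.6×36×5.4688) + 1.0×58×0.3418 = min(126.08, 118.13) + 19.824 = 137.95 kips. φR_n = 0.75 × 137.95 = 103.5 kips.
Governing: min(253.5, 177.4, 74.8, 103.5) = 74.8 kips → net-section rupture.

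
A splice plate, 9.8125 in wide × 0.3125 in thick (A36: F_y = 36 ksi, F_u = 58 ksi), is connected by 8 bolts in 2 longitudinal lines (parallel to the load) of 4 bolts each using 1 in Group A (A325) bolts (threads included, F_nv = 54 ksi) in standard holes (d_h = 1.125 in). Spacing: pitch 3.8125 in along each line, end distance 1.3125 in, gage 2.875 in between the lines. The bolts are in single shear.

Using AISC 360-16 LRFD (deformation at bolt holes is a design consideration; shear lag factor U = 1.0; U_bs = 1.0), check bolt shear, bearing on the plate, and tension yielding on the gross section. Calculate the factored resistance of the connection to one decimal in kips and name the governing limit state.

Bolt shear: A_b = π(1)²/4 = 0.7854 in². φR_n = 0.75 × 54 × 0.7854 × 8 × 1 = 254.5 kips.
Bearing (0.3125 in plate, F_u = 58 ksi): end bolts L_c = 1.3125 − 1.125/2 = 0.75, R_n = min(1.2×0.75×0.3125×58, 2.4×1×0.3125×58) = 16.313 kips/bolt; interior L_c = 3.8125 − 1.125 = 2.6875, R_n = 43.5 kips/bolt. φR_n = 0.75 × (2×16.313 + 6×43.5) = 220.2 kips.
Tension yield (gross): A_g = 9.8125×0.3125 = 3.0664 in². φR_n = 0.90 × 36 × 3.0664 = 99.4 kips.
Governing: min(254.5, 220.2, 99.4) = 99.4 kips → gross-section yield.

99.4 kips (gross-section yield governs)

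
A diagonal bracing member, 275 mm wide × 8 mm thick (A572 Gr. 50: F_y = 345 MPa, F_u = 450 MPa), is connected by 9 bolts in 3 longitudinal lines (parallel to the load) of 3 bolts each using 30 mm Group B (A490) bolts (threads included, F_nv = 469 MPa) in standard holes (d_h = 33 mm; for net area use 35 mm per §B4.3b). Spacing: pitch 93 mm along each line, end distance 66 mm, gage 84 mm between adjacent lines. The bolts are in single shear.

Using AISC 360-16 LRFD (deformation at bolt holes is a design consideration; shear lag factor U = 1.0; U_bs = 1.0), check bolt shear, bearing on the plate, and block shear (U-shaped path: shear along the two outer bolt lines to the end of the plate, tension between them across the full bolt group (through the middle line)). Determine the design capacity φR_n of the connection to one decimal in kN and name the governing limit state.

797.6 kN (block shear governs)

Bolt shear: A_b = π(30)²/4 = 706.86 mm². φR_n = 0.75 × 469 × 706.86 × 9 × 1 = 2237.7 kN.
Bearing (8 mm plate, F_u = 450 MPa): end bolts L_c = 66 − 33/2 = 49.5, R_n = min(1.2×49.5×8×450, 2.4×30×8×450) = 213.84 kN/bolt; interior L_c = 93 − 33 = 60, R_n = 259.2 kN/bolt. φR_n = 0.75 × (3×213.84 + 6×259.2) = 1647.5 kN.
Block shear: shear path 2×[66+2×93] = 2×252 mm, A_gv = 4032, A_nv = 2×(252 − 2.5×35)×8 = 2632 mm²; tension across gage: (168 − 2×35)×8 = 784 mm². R_n = min(0.6×450×2632, 0.6×345×4032) + 1.0×450×784 = min(710.64, 834.62) + 352.8 = 1063.4 kN. φR_n = 0.75 × 1063.4 = 797.6 kN.
Governing: min(2237.7, 1647.5, 797.6) = 797.6 kN → block shear.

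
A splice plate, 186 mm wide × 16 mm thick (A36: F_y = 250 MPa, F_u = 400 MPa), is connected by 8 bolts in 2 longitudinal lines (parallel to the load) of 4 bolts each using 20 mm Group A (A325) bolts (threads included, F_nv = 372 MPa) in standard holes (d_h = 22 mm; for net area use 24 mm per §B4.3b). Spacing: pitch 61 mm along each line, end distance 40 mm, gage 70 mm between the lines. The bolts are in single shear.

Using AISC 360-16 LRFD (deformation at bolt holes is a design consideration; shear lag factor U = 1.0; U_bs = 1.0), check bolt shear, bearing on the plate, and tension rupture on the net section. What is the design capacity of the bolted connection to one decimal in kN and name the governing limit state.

662.4 kN (net-section rupture governs)

Bolt shear: A_b = π(20)²/4 = 314.16 mm². φR_n = 0.75 × 372 × 314.16 × 8 × 1 = 701.2 kN.
Bearing (16 mm plate, F_u = 400 MPa): end bolts L_c = 40 − 22/2 = 29, R_n = min(1.2×29×16×400, 2.4×20×16×400) = 222.72 kN/bolt; interior L_c = 61 − 22 = 39, R_n = 299.52 kN/bolt. φR_n = 0.75 × (2×222.72 + 6×299.52) = 1681.9 kN.
Tension rupture (net): A_n = (186 − 2×24)×16 = 2208 mm² (U = 1.0, A_e = A_n). φR_n = 0.75 × 400 × 2208 = 662.4 kN.
Governing: min(701.2, 1681.9, 662.4) = 662.4 kN → net-section rupture.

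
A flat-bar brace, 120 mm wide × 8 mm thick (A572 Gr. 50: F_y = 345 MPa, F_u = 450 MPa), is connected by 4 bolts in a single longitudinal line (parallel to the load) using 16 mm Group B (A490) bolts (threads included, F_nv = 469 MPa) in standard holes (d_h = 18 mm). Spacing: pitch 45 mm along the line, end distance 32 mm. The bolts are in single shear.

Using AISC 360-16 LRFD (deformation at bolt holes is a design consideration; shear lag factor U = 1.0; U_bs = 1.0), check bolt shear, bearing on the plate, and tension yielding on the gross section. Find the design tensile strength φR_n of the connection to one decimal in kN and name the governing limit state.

282.9 kN (bolt shear governs)

Bolt shear: A_b = π(16)²/4 = 201.06 mm². φR_n = 0.75 × 469 × 201.06 × 4 × 1 = 282.9 kN.
Bearing (8 mm plate, F_u = 450 MPa): end bolts L_c = 32 − 18/2 = 23, R_n = min(1.2×23×8×450, 2.4×16×8×450) = 99.36 kN/bolt; interior L_c = 45 − 18 = 27, R_n = 116.64 kN/bolt. φR_n = 0.75 × (1×99.36 + 3×116.64) = 337.0 kN.
Tension yield (gross): A_g = 120×8 = 960 mm². φR_n = 0.90 × 345 × 960 = 298.1 kN.
Governing: min(282.9, 337.0, 298.1) = 282.9 kN → bolt shear.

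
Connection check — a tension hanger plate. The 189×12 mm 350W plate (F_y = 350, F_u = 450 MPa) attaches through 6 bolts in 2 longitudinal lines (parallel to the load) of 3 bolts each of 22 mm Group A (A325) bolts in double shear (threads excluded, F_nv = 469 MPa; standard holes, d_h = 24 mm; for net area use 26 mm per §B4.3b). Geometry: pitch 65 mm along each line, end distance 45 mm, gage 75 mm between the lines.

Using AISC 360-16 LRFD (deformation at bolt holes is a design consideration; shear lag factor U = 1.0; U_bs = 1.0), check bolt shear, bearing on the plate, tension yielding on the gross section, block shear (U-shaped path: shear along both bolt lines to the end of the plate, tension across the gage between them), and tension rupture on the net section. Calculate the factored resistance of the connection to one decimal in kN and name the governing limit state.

554.9 kN (net-section rupture governs)

Bolt shear: A_b = π(22)²/4 = 380.13 mm². φR_n = 0.75 × 469 × 380.13 × 6 × 2 = 1604.5 kN.
Bearing (12 mm plate, F_u = 450 MPa): end bolts L_c = 45 − 24/2 = 33, R_n = min(1.2×33×12×450, 2.4×22×12×450) = 213.84 kN/bolt; interior L_c = 65 − 24 = 41, R_n = 265.68 kN/bolt. φR_n = 0.75 × (2×213.84 + 4×265.68) = 1117.8 kN.
Tension yield (gross): A_g = 189×12 = 2268 mm². φR_n = 0.90 × 350 × 2268 = 714.4 kN.
Block shear: shear path 2×[45+2×65] = 2×175 mm, A_gv = 4200, A_nv = 2×(175 − 2.5×26)×12 = 2640 mm²; tension across gage: (75 − 1×26)×12 = 588 mm². R_n = min(0.6×450×2640, 0.6×350×4200) + 1.0×450×588 = min(712.8, 882) + 264.6 = 977.4 kN. φR_n = 0.75 × 977.4 = 733.1 kN.
Tension rupture (net): A_n = (189 − 2×26)×12 = 1644 mm² (U = 1.0, A_e = A_n). φR_n = 0.75 × 450 × 1644 = 554.9 kN.
Governing: min(1604.5, 1117.8, 714.4, 733.1, 554.9) = 554.9 kN → net-section rupture.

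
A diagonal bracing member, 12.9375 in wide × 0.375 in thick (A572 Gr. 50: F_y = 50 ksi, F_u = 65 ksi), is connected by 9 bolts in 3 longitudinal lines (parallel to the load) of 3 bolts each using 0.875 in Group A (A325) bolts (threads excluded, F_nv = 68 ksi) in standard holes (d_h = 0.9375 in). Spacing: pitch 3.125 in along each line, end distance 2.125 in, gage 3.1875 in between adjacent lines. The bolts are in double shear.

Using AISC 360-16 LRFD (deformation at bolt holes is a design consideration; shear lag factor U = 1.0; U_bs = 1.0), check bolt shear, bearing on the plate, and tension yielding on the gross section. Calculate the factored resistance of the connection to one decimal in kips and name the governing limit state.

Bolt shear: A_b = π(0.875)²/4 = 0.60132 in². φR_n = 0.75 × 68 × 0.60132 × 9 × 2 = 552.0 kips.
Bearing (0.375 in plate, F_u = 65 ksi): end bolts L_c = 2.125 − 0.9375/2 = 1.65625, R_n = min(1.2×1.65625×0.375×65, 2.4×0.875×0.375×65) = 48.445 kips/bolt; interior L_c = 3.125 − 0.9375 = 2.1875, R_n = 51.188 kips/bolt. φR_n = 0.75 × (3×48.445 + 6×51.188) = 339.3 kips.
Tension yield (gross): A_g = 12.9375×0.375 = 4.8516 in². φR_n = 0.90 × 50 × 4.8516 = 218.3 kips.
Governing: min(552.0, 339.3, 218.3) = 218.3 kips → gross-section yield.

218.3 kips (gross-section yield governs)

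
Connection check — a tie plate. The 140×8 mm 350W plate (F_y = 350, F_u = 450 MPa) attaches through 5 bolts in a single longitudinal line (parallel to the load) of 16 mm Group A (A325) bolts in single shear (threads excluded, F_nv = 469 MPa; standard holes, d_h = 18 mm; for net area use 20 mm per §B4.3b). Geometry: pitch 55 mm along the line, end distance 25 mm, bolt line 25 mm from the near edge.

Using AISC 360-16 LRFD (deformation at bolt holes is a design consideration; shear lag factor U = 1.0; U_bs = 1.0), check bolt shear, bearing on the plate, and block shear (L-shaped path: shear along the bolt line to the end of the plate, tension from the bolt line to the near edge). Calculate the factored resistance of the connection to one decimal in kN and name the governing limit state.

Bolt shear: A_b = π(16)²/4 = 201.06 mm². φR_n = 0.75 × 469 × 201.06 × 5 × 1 = 353.6 kN.
Bearing (8 mm plate, F_u = 450 MPa): end bolts L_c = 25 − 18/2 = 16, R_n = min(1.2×16×8×450, 2.4×16×8×450) = 69.12 kN/bolt; interior L_c = 55 − 18 = 37, R_n = 138.24 kN/bolt. φR_n = 0.75 × (1×69.12 + 4×138.24) = 466.6 kN.
Block shear: shear path 1×[25+4×55] = 1×245 mm, A_gv = 1960, A_nv = 1×(245 − 4.5×20)×8 = 1240 mm²; tension to near edge: (25 − 0.5×20)×8 = 120 mm². R_n = min(0.6×450×1240, 0.6×350×1960) + 1.0×450×120 = min(334.8, 411.6) + 54 = 388.8 kN. φR_n = 0.75 × 388.8 = 291.6 kN.
Governing: min(353.6, 466.6, 291.6) = 291.6 kN → block shear.

291.6 kN (block shear governs)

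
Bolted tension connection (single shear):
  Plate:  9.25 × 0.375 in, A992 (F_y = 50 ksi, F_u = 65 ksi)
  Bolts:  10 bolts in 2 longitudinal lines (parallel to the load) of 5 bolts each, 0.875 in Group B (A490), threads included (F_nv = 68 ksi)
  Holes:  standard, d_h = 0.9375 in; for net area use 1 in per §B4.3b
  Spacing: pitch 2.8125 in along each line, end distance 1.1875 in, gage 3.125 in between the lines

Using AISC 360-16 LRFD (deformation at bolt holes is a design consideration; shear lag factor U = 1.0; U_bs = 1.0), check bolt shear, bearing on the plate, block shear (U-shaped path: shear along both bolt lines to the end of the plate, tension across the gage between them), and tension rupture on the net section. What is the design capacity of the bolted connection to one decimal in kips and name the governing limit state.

132.5 kips (net-section rupture governs)

Bolt shear: A_b = π(0.875)²/4 = 0.60132 in². φR_n = 0.75 × 68 × 0.60132 × 10 × 1 = 306.7 kips.
Bearing (0.375 in plate, F_u = 65 ksi): end bolts L_c = 1.1875 − 0.9375/2 = 0.71875, R_n = min(1.2×0.71875×0.375×65, 2.4×0.875×0.375×65) = 21.023 kips/bolt; interior L_c = 2.8125 − 0.9375 = 1.875, R_n = 51.188 kips/bolt. φR_n = 0.75 × (2×21.023 + 8×51.188) = 338.7 kips.
Block shear: shear path 2×[1.1875+4×2.8125] = 2×12.4375 in, A_gv = 9.3281, A_nv = 2×(12.4375 − 4.5×1)×0.375 = 5.9531 in²; tension across gage: (3.125 − 1×1)×0.375 = 0.79688 in². R_n = min(0.6×65×5.9531, 0.6×50×9.3281) + 1.0×65×0.79688 = min(232.17, 279.84) + 51.797 = 283.97 kips. φR_n = 0.75 × 283.97 = 213.0 kips.
Tension rupture (net): A_n = (9.25 − 2×1)×0.375 = 2.7188 in² (U = 1.0, A_e = A_n). φR_n = 0.75 × 65 × 2.7188 = 132.5 kips.
Governing: min(306.7, 338.7, 213.0, 132.5) = 132.5 kips → net-section rupture.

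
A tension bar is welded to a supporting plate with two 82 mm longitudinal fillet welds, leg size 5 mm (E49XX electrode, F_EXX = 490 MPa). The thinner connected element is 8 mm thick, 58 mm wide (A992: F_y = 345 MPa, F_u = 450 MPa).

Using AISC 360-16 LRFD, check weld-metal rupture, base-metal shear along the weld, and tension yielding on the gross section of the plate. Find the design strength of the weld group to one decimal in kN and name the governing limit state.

Weld metal: throat = 0.707×5 = 3.535 mm, L = 2×82 = 164 mm. φR_n = 0.75 × 0.6 × 490 × 3.535 × 164 = 127.8 kN.
Base metal shear (8 mm plate): yield φR_n = 1.0×0.6×345×8×164 = 271.6 kN; rupture φR_n = 0.75×0.6×450×8×164 = 265.7 kN; take 265.7 kN (rupture).
Tension yield (gross): A_g = 58×8 = 464 mm². φR_n = 0.90 × 345 × 464 = 144.1 kN.
Governing: min(127.8, 265.7, 144.1) = 127.8 kN → weld metal.

127.8 kN (weld metal governs)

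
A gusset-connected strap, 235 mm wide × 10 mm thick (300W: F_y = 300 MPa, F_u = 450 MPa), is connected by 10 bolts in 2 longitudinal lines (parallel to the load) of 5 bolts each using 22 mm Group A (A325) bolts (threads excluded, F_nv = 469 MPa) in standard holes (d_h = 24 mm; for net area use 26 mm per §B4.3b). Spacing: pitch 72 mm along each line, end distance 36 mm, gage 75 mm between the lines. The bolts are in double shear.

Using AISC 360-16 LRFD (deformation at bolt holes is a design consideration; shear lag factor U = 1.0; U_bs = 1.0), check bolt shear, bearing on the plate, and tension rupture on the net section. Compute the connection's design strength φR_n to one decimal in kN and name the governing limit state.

Bolt shear: A_b = π(22)²/4 = 380.13 mm². φR_n = 0.75 × 469 × 380.13 × 10 × 2 = 2674.2 kN.
Bearing (10 mm plate, F_u = 450 MPa): end bolts L_c = 36 − 24/2 = 24, R_n = min(1.2×24×10×450, 2.4×22×10×450) = 129.6 kN/bolt; interior L_c = 72 − 24 = 48, R_n = 237.6 kN/bolt. φR_n = 0.75 × (2×129.6 + 8×237.6) = 1620.0 kN.
Tension rupture (net): A_n = (235 − 2×26)×10 = 1830 mm² (U = 1.0, A_e = A_n). φR_n = 0.75 × 450 × 1830 = 617.6 kN.
Governing: min(2674.2, 1620.0, 617.6) = 617.6 kN → net-section rupture.

617.6 kN (net-section rupture governs)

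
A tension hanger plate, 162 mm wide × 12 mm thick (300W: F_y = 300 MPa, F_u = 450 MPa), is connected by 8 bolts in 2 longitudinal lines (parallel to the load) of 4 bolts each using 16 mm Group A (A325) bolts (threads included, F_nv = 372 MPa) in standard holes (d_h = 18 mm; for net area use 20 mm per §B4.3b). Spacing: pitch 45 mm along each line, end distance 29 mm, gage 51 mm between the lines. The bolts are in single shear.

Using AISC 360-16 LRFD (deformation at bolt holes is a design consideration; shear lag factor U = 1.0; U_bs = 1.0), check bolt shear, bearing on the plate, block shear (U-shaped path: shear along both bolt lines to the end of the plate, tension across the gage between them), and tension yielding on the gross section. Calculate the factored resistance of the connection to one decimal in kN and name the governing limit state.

448.8 kN (bolt shear governs)

Bolt shear: A_b = π(16)²/4 = 201.06 mm². φR_n = 0.75 × 372 × 201.06 × 8 × 1 = 448.8 kN.
Bearing (12 mm plate, F_u = 450 MPa): end bolts L_c = 29 − 18/2 = 20, R_n = min(1.2×20×12×450, 2.4×16×12×450) = 129.6 kN/bolt; interior L_c = 45 − 18 = 27, R_n = 174.96 kN/bolt. φR_n = 0.75 × (2×129.6 + 6×174.96) = 981.7 kN.
Block shear: shear path 2×[29+3×45] = 2×164 mm, A_gv = 3936, A_nv = 2×(164 − 3.5×20)×12 = 2256 mm²; tension across gage: (51 − 1×20)×12 = 372 mm². R_n = min(0.6×450×2256, 0.6×300×3936) + 1.0×450×372 = min(609.12, 708.48) + 167.4 = 776.52 kN. φR_n = 0.75 × 776.52 = 582.4 kN.
Tension yield (gross): A_g = 162×12 = 1944 mm². φR_n = 0.90 × 300 × 1944 = 524.9 kN.
Governing: min(448.8, 981.7, 582.4, 524.9) = 448.8 kN → bolt shear.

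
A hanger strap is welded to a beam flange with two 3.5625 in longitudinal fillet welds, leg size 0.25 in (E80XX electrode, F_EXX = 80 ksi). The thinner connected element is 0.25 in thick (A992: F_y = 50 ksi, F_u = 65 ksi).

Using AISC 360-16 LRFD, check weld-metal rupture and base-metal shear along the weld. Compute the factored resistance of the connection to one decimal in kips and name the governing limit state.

45.3 kips (weld metal governs)

Weld metal: throat = 0.707×0.25 = 0.17675 in, L = 2×3.5625 = 7.125 in. φR_n = 0.75 × 0.6 × 80 × 0.17675 × 7.125 = 45.3 kips.
Base metal shear (0.25 in plate): yield φR_n = 1.0×0.6×50×0.25×7.125 = 53.4 kips; rupture φR_n = 0.75×0.6×65×0.25×7.125 = 52.1 kips; take 52.1 kips (rupture).
Governing: min(45.3, 52.1) = 45.3 kips → weld metal.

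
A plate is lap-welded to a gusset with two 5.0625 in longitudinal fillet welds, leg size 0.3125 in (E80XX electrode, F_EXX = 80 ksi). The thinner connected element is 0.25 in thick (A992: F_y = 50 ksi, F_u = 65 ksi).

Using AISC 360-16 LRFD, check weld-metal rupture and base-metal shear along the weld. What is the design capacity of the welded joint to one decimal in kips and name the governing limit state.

74.0 kips (base-metal shear governs)

Weld metal: throat = 0.707×0.3125 = 0.22094 in, L = 2×5.0625 = 10.125 in. φR_n = 0.75 × 0.6 × 80 × 0.22094 × 10.125 = 80.5 kips.
Base metal shear (0.25 in plate): yield φR_n = 1.0×0.6×50×0.25×10.125 = 75.9 kips; rupture φR_n = 0.75×0.6×65×0.25×10.125 = 74.0 kips; take 74.0 kips (rupture).
Governing: min(80.5, 74.0) = 74.0 kips → base-metal shear.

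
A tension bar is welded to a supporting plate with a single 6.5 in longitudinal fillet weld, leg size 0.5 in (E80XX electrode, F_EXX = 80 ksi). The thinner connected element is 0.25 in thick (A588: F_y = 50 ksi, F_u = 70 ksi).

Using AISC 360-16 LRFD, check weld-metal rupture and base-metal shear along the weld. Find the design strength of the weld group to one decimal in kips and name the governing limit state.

Weld metal: throat = 0.707×0.5 = 0.3535 in, L = 6.5 in. φR_n = 0.75 × 0.6 × 80 × 0.3535 × 6.5 = 82.7 kips.
Base metal shear (0.25 in plate): yield φR_n = 1.0×0.6×50×0.25×6.5 = 48.8 kips; rupture φR_n = 0.75×0.6×70×0.25×6.5 = 51.2 kips; take 48.8 kips (yield).
Governing: min(82.7, 48.8) = 48.8 kips → base-metal shear.

48.8 kips (base-metal shear governs)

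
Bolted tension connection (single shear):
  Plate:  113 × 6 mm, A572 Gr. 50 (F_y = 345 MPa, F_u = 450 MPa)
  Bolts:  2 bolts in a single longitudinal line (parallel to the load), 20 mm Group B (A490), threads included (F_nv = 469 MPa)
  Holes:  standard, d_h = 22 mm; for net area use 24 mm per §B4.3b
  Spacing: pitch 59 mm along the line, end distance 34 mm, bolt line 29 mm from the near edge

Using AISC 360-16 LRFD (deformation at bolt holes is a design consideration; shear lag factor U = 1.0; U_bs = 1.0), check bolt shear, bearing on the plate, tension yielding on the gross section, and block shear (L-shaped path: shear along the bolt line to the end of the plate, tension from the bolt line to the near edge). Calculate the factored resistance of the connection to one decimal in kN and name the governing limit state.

103.7 kN (block shear governs)

Bolt shear: A_b = π(20)²/4 = 314.16 mm². φR_n = 0.75 × 469 × 314.16 × 2 × 1 = 221.0 kN.
Bearing (6 mm plate, F_u = 450 MPa): end bolts L_c = 34 − 22/2 = 23, R_n = min(1.2×23×6×450, 2.4×20×6×450) = 74.52 kN/bolt; interior L_c = 59 − 22 = 37, R_n = 119.88 kN/bolt. φR_n = 0.75 × (1×74.52 + 1×119.88) = 145.8 kN.
Tension yield (gross): A_g = 113×6 = 678 mm². φR_n = 0.90 × 345 × 678 = 210.5 kN.
Block shear: shear path 1×[34+1×59] = 1×93 mm, A_gv = 558, A_nv = 1×(93 − 1.5×24)×6 = 342 mm²; tension to near edge: (29 − 0.5×24)×6 = 102 mm². R_n = min(0.6×450×342, 0.6×345×558) + 1.0×450×102 = min(92.34, 115.51) + 45.9 = 138.24 kN. φR_n = 0.75 × 138.24 = 103.7 kN.
Governing: min(221.0, 145.8, 210.5, 103.7) = 103.7 kN → block shear.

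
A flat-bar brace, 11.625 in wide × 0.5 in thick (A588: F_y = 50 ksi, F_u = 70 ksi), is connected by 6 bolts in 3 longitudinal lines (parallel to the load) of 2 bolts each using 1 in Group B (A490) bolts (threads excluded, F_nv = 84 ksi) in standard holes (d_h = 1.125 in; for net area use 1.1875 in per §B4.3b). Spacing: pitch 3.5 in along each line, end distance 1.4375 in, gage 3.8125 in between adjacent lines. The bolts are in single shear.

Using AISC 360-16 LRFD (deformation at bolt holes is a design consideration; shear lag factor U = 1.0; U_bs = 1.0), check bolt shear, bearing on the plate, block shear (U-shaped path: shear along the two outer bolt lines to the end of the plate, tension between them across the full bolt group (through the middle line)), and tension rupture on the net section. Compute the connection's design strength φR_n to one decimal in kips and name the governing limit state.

Bolt shear: A_b = π(1)²/4 = 0.7854 in². φR_n = 0.75 × 84 × 0.7854 × 6 × 1 = 296.9 kips.
Bearing (0.5 in plate, F_u = 70 ksi): end bolts L_c = 1.4375 − 1.125/2 = 0.875, R_n = min(1.2×0.875×0.5×70, 2.4×1×0.5×70) = 36.75 kips/bolt; interior L_c = 3.5 − 1.125 = 2.375, R_n = 84 kips/bolt. φR_n = 0.75 × (3×36.75 + 3×84) = 271.7 kips.
Block shear: shear path 2×[1.4375+1×3.5] = 2×4.9375 in, A_gv = 4.9375, A_nv = 2×(4.9375 − 1.5×1.1875)×0.5 = 3.1563 in²; tension across gage: (7.625 − 2×1.1875)×0.5 = 2.625 in². R_n = min(0.6×70×3.1563, 0.6×50×4.9375) + 1.0×70×2.625 = min(132.56, 148.13) + 183.75 = 316.31 kips. φR_n = 0.75 × 316.31 = 237.2 kips.
Tension rupture (net): A_n = (11.625 − 3×1.1875)×0.5 = 4.0313 in² (U = 1.0, A_e = A_n). φR_n = 0.75 × 70 × 4.0313 = 211.6 kips.
Governing: min(296.9, 271.7, 237.2, 211.6) = 211.6 kips → net-section rupture.

211.6 kips (net-section rupture governs)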